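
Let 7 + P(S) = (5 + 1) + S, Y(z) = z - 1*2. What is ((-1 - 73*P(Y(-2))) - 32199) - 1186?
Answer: -33021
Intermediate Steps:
Y(z) = -2 + z (Y(z) = z - 2 = -2 + z)
P(S) = -1 + S (P(S) = -7 + ((5 + 1) + S) = -7 + (6 + S) = -1 + S)
((-1 - 73*P(Y(-2))) - 32199) - 1186 = ((-1 - 73*(-1 + (-2 - 2))) - 32199) - 1186 = ((-1 - 73*(-1 - 4)) - 32199) - 1186 = ((-1 - 73*(-5)) - 32199) - 1186 = ((-1 + 365) - 32199) - 1186 = (364 - 32199) - 1186 = -31835 - 1186 = -33021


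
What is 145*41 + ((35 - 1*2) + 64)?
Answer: 6042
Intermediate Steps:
145*41 + ((35 - 1*2) + 64) = 5945 + ((35 - 2) + 64) = 5945 + (33 + 64) = 5945 + 97 = 6042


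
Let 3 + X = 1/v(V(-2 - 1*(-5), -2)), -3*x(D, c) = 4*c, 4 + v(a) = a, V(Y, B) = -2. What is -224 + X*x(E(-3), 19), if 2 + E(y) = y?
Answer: -1294/9 ≈ -143.78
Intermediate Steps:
E(y) = -2 + y
v(a) = -4 + a
x(D, c) = -4*c/3
X = -19/6 (X = -3 + 1/(-4 - 2) = -3 + 1/(-6) = -3 - ⅙ = -19/6 ≈ -3.1667)
-224 + X*x(E(-3), 19) = -224 - (-38)*19/9 = -224 - 19/6*(-76/3) = -224 + 722/9 = -1294/9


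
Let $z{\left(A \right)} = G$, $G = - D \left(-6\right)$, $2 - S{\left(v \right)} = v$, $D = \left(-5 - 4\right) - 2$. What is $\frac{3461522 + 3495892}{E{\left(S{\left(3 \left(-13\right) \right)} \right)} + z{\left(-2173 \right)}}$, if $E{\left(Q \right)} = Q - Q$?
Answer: $- \frac{1159569}{11} \approx -1.0542 \cdot 10^{5}$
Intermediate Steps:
$D = -11$ ($D = -9 - 2 = -11$)
$S{\left(v \right)} = 2 - v$
$G = -66$ ($G = \left(-1\right) \left(-11\right) \left(-6\right) = 11 \left(-6\right) = -66$)
$z{\left(A \right)} = -66$
$E{\left(Q \right)} = 0$
$\frac{3461522 + 3495892}{E{\left(S{\left(3 \left(-13\right) \right)} \right)} + z{\left(-2173 \right)}} = \frac{3461522 + 3495892}{0 - 66} = \frac{6957414}{-66} = 6957414 \left(- \frac{1}{66}\right) = - \frac{1159569}{11}$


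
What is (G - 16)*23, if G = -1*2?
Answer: -414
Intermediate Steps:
G = -2
(G - 16)*23 = (-2 - 16)*23 = -18*23 = -414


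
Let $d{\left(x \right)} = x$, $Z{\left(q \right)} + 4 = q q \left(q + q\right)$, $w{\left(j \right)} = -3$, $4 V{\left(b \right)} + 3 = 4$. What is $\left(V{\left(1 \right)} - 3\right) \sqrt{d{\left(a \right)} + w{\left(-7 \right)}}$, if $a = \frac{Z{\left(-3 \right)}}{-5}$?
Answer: $- \frac{11 \sqrt{215}}{20} \approx -8.0646$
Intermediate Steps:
$V{\left(b \right)} = \frac{1}{4}$ ($V{\left(b \right)} = - \frac{3}{4} + \frac{1}{4} \cdot 4 = - \frac{3}{4} + 1 = \frac{1}{4}$)
$Z{\left(q \right)} = -4 + 2 q^{3}$ ($Z{\left(q \right)} = -4 + q q \left(q + q\right) = -4 + q^{2} \cdot 2 q = -4 + 2 q^{3}$)
$a = \frac{58}{5}$ ($a = \frac{-4 + 2 \left(-3\right)^{3}}{-5} = \left(-4 + 2 \left(-27\right)\right) \left(- \frac{1}{5}\right) = \left(-4 - 54\right) \left(- \frac{1}{5}\right) = \left(-58\right) \left(- \frac{1}{5}\right) = \frac{58}{5} \approx 11.6$)
$\left(V{\left(1 \right)} - 3\right) \sqrt{d{\left(a \right)} + w{\left(-7 \right)}} = \left(\frac{1}{4} - 3\right) \sqrt{\frac{58}{5} - 3} = - \frac{11 \sqrt{\frac{43}{5}}}{4} = - \frac{11 \frac{\sqrt{215}}{5}}{4} = - \frac{11 \sqrt{215}}{20}$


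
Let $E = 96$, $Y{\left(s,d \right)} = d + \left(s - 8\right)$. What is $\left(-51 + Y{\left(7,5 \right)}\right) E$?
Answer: $-4512$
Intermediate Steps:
$Y{\left(s,d \right)} = -8 + d + s$ ($Y{\left(s,d \right)} = d + \left(-8 + s\right) = -8 + d + s$)
$\left(-51 + Y{\left(7,5 \right)}\right) E = \left(-51 + \left(-8 + 5 + 7\right)\right) 96 = \left(-51 + 4\right) 96 = \left(-47\right) 96 = -4512$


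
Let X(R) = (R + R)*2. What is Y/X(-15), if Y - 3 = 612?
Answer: -41/4 ≈ -10.250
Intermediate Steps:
Y = 615 (Y = 3 + 612 = 615)
X(R) = 4*R (X(R) = (2*R)*2 = 4*R)
Y/X(-15) = 615/((4*(-15))) = 615/(-60) = 615*(-1/60) = -41/4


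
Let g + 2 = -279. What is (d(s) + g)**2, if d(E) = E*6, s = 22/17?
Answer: 21576025/289 ≈ 74658.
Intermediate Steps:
g = -281 (g = -2 - 279 = -281)
s = 22/17 (s = 22*(1/17) = 22/17 ≈ 1.2941)
d(E) = 6*E
(d(s) + g)**2 = (6*(22/17) - 281)**2 = (132/17 - 281)**2 = (-4645/17)**2 = 21576025/289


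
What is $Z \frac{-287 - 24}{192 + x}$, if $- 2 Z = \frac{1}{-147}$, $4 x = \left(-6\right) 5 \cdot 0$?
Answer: $- \frac{311}{56448} \approx -0.0055095$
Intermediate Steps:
$x = 0$ ($x = \frac{\left(-6\right) 5 \cdot 0}{4} = \frac{\left(-30\right) 0}{4} = \frac{1}{4} \cdot 0 = 0$)
$Z = \frac{1}{294}$ ($Z = - \frac{1}{2 \left(-147\right)} = \left(- \frac{1}{2}\right) \left(- \frac{1}{147}\right) = \frac{1}{294} \approx 0.0034014$)
$Z \frac{-287 - 24}{192 + x} = \frac{\left(-287 - 24\right) \frac{1}{192 + 0}}{294} = \frac{\left(-311\right) \frac{1}{192}}{294} = \frac{1}{294} \left(- \frac{311}{192}\right) = - \frac{311}{56448}$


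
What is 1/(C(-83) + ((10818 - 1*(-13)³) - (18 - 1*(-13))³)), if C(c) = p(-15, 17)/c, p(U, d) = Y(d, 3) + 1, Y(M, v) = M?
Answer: -83/1392426 ≈ -5.9608e-5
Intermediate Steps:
p(U, d) = 1 + d (p(U, d) = d + 1 = 1 + d)
C(c) = 18/c (C(c) = (1 + 17)/c = 18/c)
1/(C(-83) + ((10818 - 1*(-13)³) - (18 - 1*(-13))³)) = 1/(18/(-83) + ((10818 - 1*(-13)³) - (18 - 1*(-13))³)) = 1/(18*(-1/83) + ((10818 - 1*(-2197)) - (18 + 13)³)) = 1/(-18/83 + ((10818 + 2197) - 1*31³)) = 1/(-18/83 + (13015 - 1*29791)) = 1/(-18/83 + (13015 - 29791)) = 1/(-18/83 - 16776) = 1/(-1392426/83) = -83/1392426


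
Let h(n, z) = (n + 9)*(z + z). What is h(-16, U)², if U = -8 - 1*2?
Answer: 19600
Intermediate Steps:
U = -10 (U = -8 - 2 = -10)
h(n, z) = 2*z*(9 + n) (h(n, z) = (9 + n)*(2*z) = 2*z*(9 + n))
h(-16, U)² = (2*(-10)*(9 - 16))² = (2*(-10)*(-7))² = 140² = 19600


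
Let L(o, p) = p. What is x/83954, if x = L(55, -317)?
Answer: -317/83954 ≈ -0.0037759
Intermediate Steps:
x = -317
x/83954 = -317/83954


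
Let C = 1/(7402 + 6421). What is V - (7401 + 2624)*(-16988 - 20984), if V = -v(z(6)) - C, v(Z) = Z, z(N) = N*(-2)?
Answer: 5261991899775/13823 ≈ 3.8067e+8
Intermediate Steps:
z(N) = -2*N
C = 1/13823 ≈ 7.2343e-5
V = 165875/13823 (V = -(-2)*6 - 1*1/13823 = -1*(-12) - 1/13823 = 12 - 1/13823 = 165875/13823 ≈ 12.000)
V - (7401 + 2624)*(-16988 - 20984) = 165875/13823 - (7401 + 2624)*(-16988 - 20984) = 165875/13823 - 10025*(-37972) = 165875/13823 - 1*(-380669300) = 165875/13823 + 380669300 = 5261991899775/13823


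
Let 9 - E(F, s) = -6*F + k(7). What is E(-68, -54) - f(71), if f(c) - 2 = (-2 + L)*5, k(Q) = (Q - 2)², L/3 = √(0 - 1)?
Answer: -416 - 15*I ≈ -416.0 - 15.0*I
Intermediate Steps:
L = 3*I (L = 3*√(0 - 1) = 3*√(-1) = 3*I ≈ 3.0*I)
k(Q) = (-2 + Q)²
E(F, s) = -16 + 6*F (E(F, s) = 9 - (-6*F + (-2 + 7)²) = 9 - (-6*F + 5²) = 9 - (-6*F + 25) = 9 - (25 - 6*F) = 9 + (-25 + 6*F) = -16 + 6*F)
f(c) = -8 + 15*I (f(c) = 2 + (-2 + 3*I)*5 = 2 + (-10 + 15*I) = -8 + 15*I)
E(-68, -54) - f(71) = (-16 + 6*(-68)) - (-8 + 15*I) = (-16 - 408) + (8 - 15*I) = -424 + (8 - 15*I) = -416 - 15*I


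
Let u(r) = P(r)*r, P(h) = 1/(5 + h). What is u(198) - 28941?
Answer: -5874825/203 ≈ -28940.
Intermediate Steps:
u(r) = r/(5 + r)
u(198) - 28941 = 198/(5 + 198) - 28941 = 198/203 - 28941 = -5874825/203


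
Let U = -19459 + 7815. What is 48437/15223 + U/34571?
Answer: 1497258915/526274333 ≈ 2.8450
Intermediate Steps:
U = -11644
48437/15223 + U/34571 = 48437/15223 - 11644/34571 = 1497258915/526274333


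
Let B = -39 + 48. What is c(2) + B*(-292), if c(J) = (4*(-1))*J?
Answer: -2636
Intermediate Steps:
B = 9
c(J) = -4*J
c(2) + B*(-292) = -4*2 + 9*(-292) = -8 - 2628 = -2636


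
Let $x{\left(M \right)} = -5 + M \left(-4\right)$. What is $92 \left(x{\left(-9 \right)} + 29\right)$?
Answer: $5520$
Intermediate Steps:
$x{\left(M \right)} = -5 - 4 M$
$92 \left(x{\left(-9 \right)} + 29\right) = 92 \left(\left(-5 - -36\right) + 29\right) = 92 \left(\left(-5 + 36\right) + 29\right) = 92 \left(31 + 29\right) = 92 \cdot 60 = 5520$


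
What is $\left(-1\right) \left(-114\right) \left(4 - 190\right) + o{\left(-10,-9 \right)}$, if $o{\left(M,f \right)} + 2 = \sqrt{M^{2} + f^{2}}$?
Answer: $-21206 + \sqrt{181} \approx -21193.0$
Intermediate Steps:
$o{\left(M,f \right)} = -2 + \sqrt{M^{2} + f^{2}}$
$\left(-1\right) \left(-114\right) \left(4 - 190\right) + o{\left(-10,-9 \right)} = \left(-1\right) \left(-114\right) \left(4 - 190\right) - \left(2 - \sqrt{\left(-10\right)^{2} + \left(-9\right)^{2}}\right) = 114 \left(4 - 190\right) - \left(2 - \sqrt{100 + 81}\right) = 114 \left(-186\right) - \left(2 - \sqrt{181}\right) = -21204 - \left(2 - \sqrt{181}\right) = -21206 + \sqrt{181}$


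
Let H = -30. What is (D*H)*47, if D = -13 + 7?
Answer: 8460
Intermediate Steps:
D = -6
(D*H)*47 = -6*(-30)*47 = 180*47 = 8460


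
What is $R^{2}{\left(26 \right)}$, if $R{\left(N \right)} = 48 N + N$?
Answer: $1623076$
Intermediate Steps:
$R{\left(N \right)} = 49 N$
$R^{2}{\left(26 \right)} = \left(49 \cdot 26\right)^{2} = 1274^{2} = 1623076$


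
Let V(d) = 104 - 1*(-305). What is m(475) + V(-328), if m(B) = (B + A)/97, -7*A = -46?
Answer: 281082/679 ≈ 413.96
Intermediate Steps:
A = 46/7 (A = -⅐*(-46) = 46/7 ≈ 6.5714)
V(d) = 409 (V(d) = 104 + 305 = 409)
m(B) = 46/679 + B/97 (m(B) = (B + 46/7)/97 = (46/7 + B)/97 = 46/679 + B/97)
m(475) + V(-328) = (46/679 + (1/97)*475) + 409 = (46/679 + 475/97) + 409 = 3371/679 + 409 = 281082/679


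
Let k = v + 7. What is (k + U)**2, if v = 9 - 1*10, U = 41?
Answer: 2209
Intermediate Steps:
v = -1 (v = 9 - 10 = -1)
k = 6 (k = -1 + 7 = 6)
(k + U)**2 = (6 + 41)**2 = 47**2 = 2209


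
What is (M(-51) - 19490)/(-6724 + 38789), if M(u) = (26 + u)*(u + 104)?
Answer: -4163/6413 ≈ -0.64915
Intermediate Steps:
M(u) = (26 + u)*(104 + u)
(M(-51) - 19490)/(-6724 + 38789) = ((2704 + (-51)² + 130*(-51)) - 19490)/(-6724 + 38789) = ((2704 + 2601 - 6630) - 19490)/32065 = (-1325 - 19490)*(1/32065) = -20815*1/32065 = -4163/6413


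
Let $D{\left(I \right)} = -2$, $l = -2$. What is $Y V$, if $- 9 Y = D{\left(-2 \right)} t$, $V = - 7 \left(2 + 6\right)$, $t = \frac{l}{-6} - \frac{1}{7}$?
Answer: $- \frac{64}{27} \approx -2.3704$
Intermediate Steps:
$t = \frac{4}{21}$ ($t = - \frac{2}{-6} - \frac{1}{7} = \left(-2\right) \left(- \frac{1}{6}\right) - \frac{1}{7} = \frac{1}{3} - \frac{1}{7} = \frac{4}{21} \approx 0.19048$)
$V = -56$ ($V = \left(-7\right) 8 = -56$)
$Y = \frac{8}{189}$ ($Y = - \frac{\left(-2\right) \frac{4}{21}}{9} = \left(- \frac{1}{9}\right) \left(- \frac{8}{21}\right) = \frac{8}{189} \approx 0.042328$)
$Y V = \frac{8}{189} \left(-56\right) = - \frac{64}{27}$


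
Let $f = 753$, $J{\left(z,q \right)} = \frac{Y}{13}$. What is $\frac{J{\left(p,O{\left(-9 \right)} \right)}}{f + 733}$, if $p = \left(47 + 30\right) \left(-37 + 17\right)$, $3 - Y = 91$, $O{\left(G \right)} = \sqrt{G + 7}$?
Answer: $- \frac{44}{9659} \approx -0.0045553$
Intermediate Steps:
$O{\left(G \right)} = \sqrt{7 + G}$
$Y = -88$ ($Y = 3 - 91 = -88$)
$p = -1540$ ($p = 77 \left(-20\right) = -1540$)
$J{\left(z,q \right)} = - \frac{88}{13}$
$\frac{J{\left(p,O{\left(-9 \right)} \right)}}{f + 733} = - \frac{88}{13 \left(753 + 733\right)} = - \frac{88}{13 \cdot 1486} = \left(- \frac{88}{13}\right) \frac{1}{1486} = - \frac{44}{9659}$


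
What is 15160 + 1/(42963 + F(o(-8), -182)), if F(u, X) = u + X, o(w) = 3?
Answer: 648605441/42784 ≈ 15160.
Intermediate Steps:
F(u, X) = X + u
15160 + 1/(42963 + F(o(-8), -182)) = 15160 + 1/(42963 + (-182 + 3)) = 15160 + 1/(42963 - 179) = 15160 + 1/42784 = 648605441/42784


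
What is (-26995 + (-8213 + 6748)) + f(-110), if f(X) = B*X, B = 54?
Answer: -34400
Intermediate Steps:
f(X) = 54*X
(-26995 + (-8213 + 6748)) + f(-110) = (-26995 + (-8213 + 6748)) + 54*(-110) = (-26995 - 1465) - 5940 = -28460 - 5940 = -34400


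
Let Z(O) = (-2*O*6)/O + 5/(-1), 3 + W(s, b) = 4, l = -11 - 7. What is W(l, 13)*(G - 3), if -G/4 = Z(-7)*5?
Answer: 337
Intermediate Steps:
l = -18
W(s, b) = 1 (W(s, b) = -3 + 4 = 1)
Z(O) = -17 (Z(O) = (-12*O)/O + 5*(-1) = -12 - 5 = -17)
G = 340 (G = -(-68)*5 = -4*(-85) = 340)
W(l, 13)*(G - 3) = 1*(340 - 3) = 1*337 = 337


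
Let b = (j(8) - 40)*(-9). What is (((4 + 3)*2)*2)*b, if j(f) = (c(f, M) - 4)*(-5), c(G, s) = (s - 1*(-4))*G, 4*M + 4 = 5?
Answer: 47880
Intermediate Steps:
M = ¼ (M = -1 + (¼)*5 = -1 + 5/4 = ¼ ≈ 0.25000)
c(G, s) = G*(4 + s) (c(G, s) = (s + 4)*G = (4 + s)*G = G*(4 + s))
j(f) = 20 - 85*f/4 (j(f) = (f*(4 + ¼) - 4)*(-5) = (f*(17/4) - 4)*(-5) = (17*f/4 - 4)*(-5) = (-4 + 17*f/4)*(-5) = 20 - 85*f/4)
b = 1710 (b = ((20 - 85/4*8) - 40)*(-9) = ((20 - 170) - 40)*(-9) = (-150 - 40)*(-9) = -190*(-9) = 1710)
(((4 + 3)*2)*2)*b = (((4 + 3)*2)*2)*1710 = ((7*2)*2)*1710 = (14*2)*1710 = 28*1710 = 47880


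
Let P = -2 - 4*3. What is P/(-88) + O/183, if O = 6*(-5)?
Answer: -13/2684 ≈ -0.0048435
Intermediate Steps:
O = -30
P = -14 (P = -2 - 12 = -14)
P/(-88) + O/183 = -14/(-88) - 30/183 = -14*(-1/88) - 30*1/183 = 7/44 - 10/61 = -13/2684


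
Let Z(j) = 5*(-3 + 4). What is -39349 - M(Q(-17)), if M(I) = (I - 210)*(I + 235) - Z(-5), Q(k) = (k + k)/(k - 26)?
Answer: 18463388/1849 ≈ 9985.6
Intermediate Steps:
Z(j) = 5 (Z(j) = 5*1 = 5)
Q(k) = 2*k/(-26 + k) (Q(k) = (2*k)/(-26 + k) = 2*k/(-26 + k))
M(I) = -5 + (-210 + I)*(235 + I) (M(I) = (I - 210)*(I + 235) - 1*5 = (-210 + I)*(235 + I) - 5 = -5 + (-210 + I)*(235 + I))
-39349 - M(Q(-17)) = -39349 - (-49355 + (2*(-17)/(-26 - 17))**2 + 25*(2*(-17)/(-26 - 17))) = -39349 - (-49355 + (2*(-17)/(-43))**2 + 25*(2*(-17)/(-43))) = -39349 - (-49355 + (2*(-17)*(-1/43))**2 + 25*(2*(-17)*(-1/43))) = -39349 - (-49355 + (34/43)**2 + 25*(34/43)) = -39349 - (-49355 + 1156/1849 + 850/43) = -39349 - 1*(-91219689/1849) = -39349 + 91219689/1849 = 18463388/1849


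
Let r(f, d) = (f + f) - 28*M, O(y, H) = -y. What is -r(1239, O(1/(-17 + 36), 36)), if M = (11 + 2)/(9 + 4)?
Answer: -2450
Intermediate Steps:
M = 1 (M = 13/13 = 13*(1/13) = 1)
r(f, d) = -28 + 2*f (r(f, d) = (f + f) - 28*1 = 2*f - 28 = -28 + 2*f)
-r(1239, O(1/(-17 + 36), 36)) = -(-28 + 2*1239) = -(-28 + 2478) = -1*2450 = -2450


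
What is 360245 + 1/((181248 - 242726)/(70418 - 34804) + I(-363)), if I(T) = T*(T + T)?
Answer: 1690554287392422/4692790427 ≈ 3.6025e+5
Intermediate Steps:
I(T) = 2*T² (I(T) = T*(2*T) = 2*T²)
360245 + 1/((181248 - 242726)/(70418 - 34804) + I(-363)) = 360245 + 1/((181248 - 242726)/(70418 - 34804) + 2*(-363)²) = 360245 + 1/(-61478/35614 + 2*131769) = 360245 + 1/(-61478*1/35614 + 263538) = 360245 + 1/(-30739/17807 + 263538) = 360245 + 1/(4692790427/17807) = 360245 + 17807/4692790427 = 1690554287392422/4692790427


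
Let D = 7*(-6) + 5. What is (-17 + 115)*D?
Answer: -3626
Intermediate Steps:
D = -37 (D = -42 + 5 = -37)
(-17 + 115)*D = (-17 + 115)*(-37) = 98*(-37) = -3626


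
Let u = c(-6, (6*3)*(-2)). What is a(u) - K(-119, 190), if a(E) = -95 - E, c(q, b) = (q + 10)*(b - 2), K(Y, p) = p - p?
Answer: 57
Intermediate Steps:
K(Y, p) = 0
c(q, b) = (-2 + b)*(10 + q) (c(q, b) = (10 + q)*(-2 + b) = (-2 + b)*(10 + q))
u = -152 (u = -20 - 2*(-6) + 10*((6*3)*(-2)) + ((6*3)*(-2))*(-6) = -20 + 12 + 10*(18*(-2)) + (18*(-2))*(-6) = -20 + 12 + 10*(-36) - 36*(-6) = -20 + 12 - 360 + 216 = -152)
a(u) - K(-119, 190) = (-95 - 1*(-152)) - 1*0 = (-95 + 152) + 0 = 57 + 0 = 57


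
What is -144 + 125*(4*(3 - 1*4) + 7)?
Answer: 231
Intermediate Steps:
-144 + 125*(4*(3 - 1*4) + 7) = -144 + 125*(4*(3 - 4) + 7) = -144 + 125*(4*(-1) + 7) = -144 + 125*(-4 + 7) = -144 + 125*3 = -144 + 375 = 231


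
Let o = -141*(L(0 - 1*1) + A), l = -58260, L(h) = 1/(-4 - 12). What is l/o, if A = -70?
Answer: -310720/52687 ≈ -5.8975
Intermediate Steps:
L(h) = -1/16 (L(h) = 1/(-16) = -1/16)
o = 158061/16 (o = -141*(-1/16 - 70) = -141*(-1121/16) = 158061/16 ≈ 9878.8)
l/o = -58260/158061/16 = -58260*16/158061 = -310720/52687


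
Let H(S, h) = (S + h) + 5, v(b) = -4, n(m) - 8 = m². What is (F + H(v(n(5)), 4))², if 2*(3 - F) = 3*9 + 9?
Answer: 100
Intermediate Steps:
n(m) = 8 + m²
H(S, h) = 5 + S + h
F = -15 (F = 3 - (3*9 + 9)/2 = 3 - (27 + 9)/2 = 3 - ½*36 = 3 - 18 = -15)
(F + H(v(n(5)), 4))² = (-15 + (5 - 4 + 4))² = (-15 + 5)² = (-10)² = 100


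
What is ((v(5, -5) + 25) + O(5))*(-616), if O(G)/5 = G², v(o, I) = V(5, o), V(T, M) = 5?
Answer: -95480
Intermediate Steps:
v(o, I) = 5
O(G) = 5*G²
((v(5, -5) + 25) + O(5))*(-616) = ((5 + 25) + 5*5²)*(-616) = (30 + 5*25)*(-616) = (30 + 125)*(-616) = 155*(-616) = -95480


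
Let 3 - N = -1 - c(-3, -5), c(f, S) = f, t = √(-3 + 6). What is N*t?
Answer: √3 ≈ 1.7320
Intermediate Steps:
t = √3 ≈ 1.7320
N = 1 (N = 3 - (-1 - 1*(-3)) = 3 - (-1 + 3) = 3 - 1*2 = 3 - 2 = 1)
N*t = 1*√3 = √3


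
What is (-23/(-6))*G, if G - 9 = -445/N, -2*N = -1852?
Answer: 181447/5556 ≈ 32.658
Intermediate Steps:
N = 926 (N = -½*(-1852) = 926)
G = 7889/926 (G = 9 - 445/926 = 7889/926 ≈ 8.5194)
(-23/(-6))*G = -23/(-6)*(7889/926) = -23*(-⅙)*(7889/926) = (23/6)*(7889/926) = 181447/5556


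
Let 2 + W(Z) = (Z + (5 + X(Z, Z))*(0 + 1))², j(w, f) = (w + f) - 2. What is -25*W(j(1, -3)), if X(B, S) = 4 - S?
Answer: -1975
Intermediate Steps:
j(w, f) = -2 + f + w (j(w, f) = (f + w) - 2 = -2 + f + w)
W(Z) = 79 (W(Z) = -2 + (Z + (5 + (4 - Z))*(0 + 1))² = -2 + (Z + (9 - Z)*1)² = -2 + (Z + (9 - Z))² = -2 + 9² = -2 + 81 = 79)
-25*W(j(1, -3)) = -25*79 = -1975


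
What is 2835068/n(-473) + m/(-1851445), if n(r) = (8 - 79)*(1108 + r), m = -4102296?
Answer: -202560818324/3338895913 ≈ -60.667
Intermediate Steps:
n(r) = -78668 - 71*r (n(r) = -71*(1108 + r) = -78668 - 71*r)
2835068/n(-473) + m/(-1851445) = 2835068/(-78668 - 71*(-473)) - 4102296/(-1851445) = 2835068/(-78668 + 33583) - 4102296*(-1/1851445) = 2835068/(-45085) + 4102296/1851445 = 2835068*(-1/45085) + 4102296/1851445 = -2835068/45085 + 4102296/1851445 = -202560818324/3338895913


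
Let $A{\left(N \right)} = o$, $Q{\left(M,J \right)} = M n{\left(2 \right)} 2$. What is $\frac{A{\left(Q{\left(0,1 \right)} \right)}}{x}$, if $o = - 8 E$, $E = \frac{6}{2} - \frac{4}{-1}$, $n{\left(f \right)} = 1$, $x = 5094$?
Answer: $- \frac{28}{2547} \approx -0.010993$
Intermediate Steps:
$E = 7$ ($E = 6 \cdot \frac{1}{2} - -4 = 3 + 4 = 7$)
$Q{\left(M,J \right)} = 2 M$ ($Q{\left(M,J \right)} = M 1 \cdot 2 = M 2 = 2 M$)
$o = -56$ ($o = \left(-8\right) 7 = -56$)
$A{\left(N \right)} = -56$
$\frac{A{\left(Q{\left(0,1 \right)} \right)}}{x} = - \frac{56}{5094} = \left(-56\right) \frac{1}{5094} = - \frac{28}{2547}$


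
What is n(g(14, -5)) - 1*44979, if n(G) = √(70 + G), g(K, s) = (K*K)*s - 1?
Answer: -44979 + I*√911 ≈ -44979.0 + 30.183*I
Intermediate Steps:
g(K, s) = -1 + s*K² (g(K, s) = K²*s - 1 = s*K² - 1 = -1 + s*K²)
n(g(14, -5)) - 1*44979 = √(70 + (-1 - 5*14²)) - 1*44979 = √(70 + (-1 - 5*196)) - 44979 = √(70 + (-1 - 980)) - 44979 = √(70 - 981) - 44979 = √(-911) - 44979 = I*√911 - 44979 = -44979 + I*√911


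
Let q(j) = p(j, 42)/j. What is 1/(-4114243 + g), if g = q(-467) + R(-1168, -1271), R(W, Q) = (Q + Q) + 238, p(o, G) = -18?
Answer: -467/1922427431 ≈ -2.4292e-7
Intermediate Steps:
q(j) = -18/j
R(W, Q) = 238 + 2*Q (R(W, Q) = 2*Q + 238 = 238 + 2*Q)
g = -1075950/467 (g = -18/(-467) + (238 + 2*(-1271)) = -18*(-1/467) + (238 - 2542) = 18/467 - 2304 = -1075950/467 ≈ -2304.0)
1/(-4114243 + g) = 1/(-4114243 - 1075950/467) = 1/(-1922427431/467) = -467/1922427431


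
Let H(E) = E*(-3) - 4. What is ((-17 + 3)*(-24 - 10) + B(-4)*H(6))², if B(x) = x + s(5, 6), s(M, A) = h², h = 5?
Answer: 196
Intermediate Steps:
s(M, A) = 25 (s(M, A) = 5² = 25)
B(x) = 25 + x (B(x) = x + 25 = 25 + x)
H(E) = -4 - 3*E (H(E) = -3*E - 4 = -4 - 3*E)
((-17 + 3)*(-24 - 10) + B(-4)*H(6))² = ((-17 + 3)*(-24 - 10) + (25 - 4)*(-4 - 3*6))² = (-14*(-34) + 21*(-4 - 18))² = (476 + 21*(-22))² = (476 - 462)² = 14² = 196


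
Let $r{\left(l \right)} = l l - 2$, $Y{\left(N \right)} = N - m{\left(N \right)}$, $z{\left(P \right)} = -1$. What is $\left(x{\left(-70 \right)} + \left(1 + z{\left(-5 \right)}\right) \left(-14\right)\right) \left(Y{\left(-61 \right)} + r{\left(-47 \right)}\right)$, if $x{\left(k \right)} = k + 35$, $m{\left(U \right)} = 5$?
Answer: $-74935$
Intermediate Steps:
$Y{\left(N \right)} = -5 + N$ ($Y{\left(N \right)} = N - 5 = -5 + N$)
$r{\left(l \right)} = -2 + l^{2}$ ($r{\left(l \right)} = l^{2} - 2 = -2 + l^{2}$)
$x{\left(k \right)} = 35 + k$
$\left(x{\left(-70 \right)} + \left(1 + z{\left(-5 \right)}\right) \left(-14\right)\right) \left(Y{\left(-61 \right)} + r{\left(-47 \right)}\right) = \left(\left(35 - 70\right) + \left(1 - 1\right) \left(-14\right)\right) \left(\left(-5 - 61\right) - \left(2 - \left(-47\right)^{2}\right)\right) = \left(-35 + 0 \left(-14\right)\right) \left(-66 + \left(-2 + 2209\right)\right) = \left(-35 + 0\right) \left(-66 + 2207\right) = \left(-35\right) 2141 = -74935$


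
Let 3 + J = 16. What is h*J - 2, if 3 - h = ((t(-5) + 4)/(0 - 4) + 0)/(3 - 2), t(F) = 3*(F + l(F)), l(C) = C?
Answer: -95/2 ≈ -47.500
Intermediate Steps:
J = 13 (J = -3 + 16 = 13)
t(F) = 6*F (t(F) = 3*(F + F) = 3*(2*F) = 6*F)
h = -7/2 (h = 3 - ((6*(-5) + 4)/(0 - 4) + 0)/(3 - 2) = 3 - ((-30 + 4)/(-4) + 0)/1 = 3 - (-26*(-¼) + 0) = 3 - (13/2 + 0) = 3 - 13/2 = -7/2 ≈ -3.5000)
h*J - 2 = -7/2*13 - 2 = -91/2 - 2 = -95/2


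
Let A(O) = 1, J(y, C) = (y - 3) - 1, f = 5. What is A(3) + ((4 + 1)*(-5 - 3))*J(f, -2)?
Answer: -39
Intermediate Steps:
J(y, C) = -4 + y (J(y, C) = (-3 + y) - 1 = -4 + y)
A(3) + ((4 + 1)*(-5 - 3))*J(f, -2) = 1 + ((4 + 1)*(-5 - 3))*(-4 + 5) = 1 + (5*(-8))*1 = 1 - 40*1 = 1 - 40 = -39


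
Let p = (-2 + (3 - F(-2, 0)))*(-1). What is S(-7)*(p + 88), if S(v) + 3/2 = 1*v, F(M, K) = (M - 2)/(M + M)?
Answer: -748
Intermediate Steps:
F(M, K) = (-2 + M)/(2*M) (F(M, K) = (-2 + M)/((2*M)) = (-2 + M)*(1/(2*M)) = (-2 + M)/(2*M))
S(v) = -3/2 + v (S(v) = -3/2 + 1*v = -3/2 + v)
p = 0 (p = (-2 + (3 - (-2 - 2)/(2*(-2))))*(-1) = (-2 + (3 - (-1)*(-4)/(2*2)))*(-1) = (-2 + (3 - 1*1))*(-1) = (-2 + (3 - 1))*(-1) = (-2 + 2)*(-1) = 0*(-1) = 0)
S(-7)*(p + 88) = (-3/2 - 7)*(0 + 88) = -17/2*88 = -748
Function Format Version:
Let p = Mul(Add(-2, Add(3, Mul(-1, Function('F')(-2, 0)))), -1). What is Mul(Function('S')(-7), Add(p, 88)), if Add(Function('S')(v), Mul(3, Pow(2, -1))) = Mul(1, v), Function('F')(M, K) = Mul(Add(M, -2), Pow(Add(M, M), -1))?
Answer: -748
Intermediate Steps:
Function('F')(M, K) = Mul(Rational(1, 2), Pow(M, -1), Add(-2, M)) (Function('F')(M, K) = Mul(Add(-2, M), Pow(Mul(2, M), -1)) = Mul(Add(-2, M), Mul(Rational(1, 2), Pow(M, -1))) = Mul(Rational(1, 2), Pow(M, -1), Add(-2, M)))
Function('S')(v) = Add(Rational(-3, 2), v) (Function('S')(v) = Add(Rational(-3, 2), Mul(1, v)) = Add(Rational(-3, 2), v))
p = 0 (p = Mul(Add(-2, Add(3, Mul(-1, Mul(Rational(1, 2), Pow(-2, -1), Add(-2, -2))))), -1) = Mul(Add(-2, Add(3, Mul(-1, Mul(Rational(1, 2), Rational(-1, 2), -4)))), -1) = Mul(Add(-2, Add(3, Mul(-1, 1))), -1) = Mul(Add(-2, Add(3, -1)), -1) = Mul(Add(-2, 2), -1) = Mul(0, -1) = 0)
Mul(Function('S')(-7), Add(p, 88)) = Mul(Add(Rational(-3, 2), -7), Add(0, 88)) = Mul(Rational(-17, 2), 88) = -748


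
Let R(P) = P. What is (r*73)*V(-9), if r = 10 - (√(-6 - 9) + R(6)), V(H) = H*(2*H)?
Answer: 47304 - 11826*I*√15 ≈ 47304.0 - 45802.0*I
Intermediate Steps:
V(H) = 2*H²
r = 4 - I*√15 (r = 10 - (√(-6 - 9) + 6) = 10 - (√(-15) + 6) = 10 - (I*√15 + 6) = 10 - (6 + I*√15) = 10 + (-6 - I*√15) = 4 - I*√15 ≈ 4.0 - 3.873*I)
(r*73)*V(-9) = ((4 - I*√15)*73)*(2*(-9)²) = (292 - 73*I*√15)*(2*81) = (292 - 73*I*√15)*162 = 47304 - 11826*I*√15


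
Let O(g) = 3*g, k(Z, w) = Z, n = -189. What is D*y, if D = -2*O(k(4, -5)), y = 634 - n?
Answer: -19752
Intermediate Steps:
y = 823 (y = 634 - 1*(-189) = 634 + 189 = 823)
D = -24 (D = -6*4 = -2*12 = -24)
D*y = -24*823 = -19752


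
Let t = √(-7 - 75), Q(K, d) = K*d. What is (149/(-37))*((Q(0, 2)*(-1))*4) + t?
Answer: I*√82 ≈ 9.0554*I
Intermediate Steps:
t = I*√82 (t = √(-82) = I*√82 ≈ 9.0554*I)
(149/(-37))*((Q(0, 2)*(-1))*4) + t = (149/(-37))*(((0*2)*(-1))*4) + I*√82 = (149*(-1/37))*((0*(-1))*4) + I*√82 = -0*4 + I*√82 = -149/37*0 + I*√82 = 0 + I*√82 = I*√82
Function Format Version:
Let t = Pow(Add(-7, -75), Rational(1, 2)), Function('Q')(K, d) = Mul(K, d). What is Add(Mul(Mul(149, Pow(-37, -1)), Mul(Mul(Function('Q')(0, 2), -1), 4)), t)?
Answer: Mul(I, Pow(82, Rational(1, 2))) ≈ Mul(9.0554, I)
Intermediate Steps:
t = Mul(I, Pow(82, Rational(1, 2))) (t = Pow(-82, Rational(1, 2)) = Mul(I, Pow(82, Rational(1, 2))) ≈ Mul(9.0554, I))
Add(Mul(Mul(149, Pow(-37, -1)), Mul(Mul(Function('Q')(0, 2), -1), 4)), t) = Add(Mul(Mul(149, Pow(-37, -1)), Mul(Mul(Mul(0, 2), -1), 4)), Mul(I, Pow(82, Rational(1, 2)))) = Add(Mul(Mul(149, Rational(-1, 37)), Mul(Mul(0, -1), 4)), Mul(I, Pow(82, Rational(1, 2)))) = Add(Mul(Rational(-149, 37), Mul(0, 4)), Mul(I, Pow(82, Rational(1, 2)))) = Add(Mul(Rational(-149, 37), 0), Mul(I, Pow(82, Rational(1, 2)))) = Add(0, Mul(I, Pow(82, Rational(1, 2)))) = Mul(I, Pow(82, Rational(1, 2)))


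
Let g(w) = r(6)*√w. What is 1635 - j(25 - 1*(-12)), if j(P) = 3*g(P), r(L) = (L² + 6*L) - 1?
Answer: 1635 - 213*√37 ≈ 339.37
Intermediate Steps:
r(L) = -1 + L² + 6*L
g(w) = 71*√w (g(w) = (-1 + 6² + 6*6)*√w = (-1 + 36 + 36)*√w = 71*√w)
j(P) = 213*√P (j(P) = 3*(71*√P) = 213*√P)
1635 - j(25 - 1*(-12)) = 1635 - 213*√(25 - 1*(-12)) = 1635 - 213*√(25 + 12) = 1635 - 213*√37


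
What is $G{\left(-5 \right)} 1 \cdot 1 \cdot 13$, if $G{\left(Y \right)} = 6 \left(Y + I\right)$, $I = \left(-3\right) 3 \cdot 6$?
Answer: $-4602$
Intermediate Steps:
$I = -54$ ($I = \left(-9\right) 6 = -54$)
$G{\left(Y \right)} = -324 + 6 Y$ ($G{\left(Y \right)} = 6 \left(Y - 54\right) = 6 \left(-54 + Y\right) = -324 + 6 Y$)
$G{\left(-5 \right)} 1 \cdot 1 \cdot 13 = \left(-324 + 6 \left(-5\right)\right) 1 \cdot 1 \cdot 13 = \left(-324 - 30\right) 1 \cdot 13 = \left(-354\right) 1 \cdot 13 = \left(-354\right) 13 = -4602$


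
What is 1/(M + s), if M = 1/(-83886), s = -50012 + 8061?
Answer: -83886/3519101587 ≈ -2.3837e-5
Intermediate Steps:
s = -41951
M = -1/83886 ≈ -1.1921e-5
1/(M + s) = 1/(-1/83886 - 41951) = 1/(-3519101587/83886) = -83886/3519101587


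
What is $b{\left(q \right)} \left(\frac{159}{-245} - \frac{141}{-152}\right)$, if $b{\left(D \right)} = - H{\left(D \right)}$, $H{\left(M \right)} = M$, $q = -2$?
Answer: $\frac{10377}{18620} \approx 0.5573$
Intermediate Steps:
$b{\left(D \right)} = - D$
$b{\left(q \right)} \left(\frac{159}{-245} - \frac{141}{-152}\right) = \left(-1\right) \left(-2\right) \left(\frac{159}{-245} - \frac{141}{-152}\right) = 2 \left(159 \left(- \frac{1}{245}\right) - - \frac{141}{152}\right) = 2 \left(- \frac{159}{245} + \frac{141}{152}\right) = 2 \cdot \frac{10377}{37240} = \frac{10377}{18620}$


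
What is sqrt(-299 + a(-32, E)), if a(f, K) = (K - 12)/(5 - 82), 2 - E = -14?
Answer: I*sqrt(1773079)/77 ≈ 17.293*I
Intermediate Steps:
E = 16 (E = 2 - 1*(-14) = 2 + 14 = 16)
a(f, K) = 12/77 - K/77 (a(f, K) = (-12 + K)/(-77) = (-12 + K)*(-1/77) = 12/77 - K/77)
sqrt(-299 + a(-32, E)) = sqrt(-299 + (12/77 - 1/77*16)) = sqrt(-299 + (12/77 - 16/77)) = sqrt(-299 - 4/77) = sqrt(-23027/77) = I*sqrt(1773079)/77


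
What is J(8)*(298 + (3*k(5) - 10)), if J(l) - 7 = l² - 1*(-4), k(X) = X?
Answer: 22725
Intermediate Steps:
J(l) = 11 + l² (J(l) = 7 + (l² - 1*(-4)) = 7 + (l² + 4) = 7 + (4 + l²) = 11 + l²)
J(8)*(298 + (3*k(5) - 10)) = (11 + 8²)*(298 + (3*5 - 10)) = (11 + 64)*(298 + (15 - 10)) = 75*(298 + 5) = 75*303 = 22725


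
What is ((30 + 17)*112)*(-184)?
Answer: -968576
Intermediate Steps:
((30 + 17)*112)*(-184) = (47*112)*(-184) = 5264*(-184) = -968576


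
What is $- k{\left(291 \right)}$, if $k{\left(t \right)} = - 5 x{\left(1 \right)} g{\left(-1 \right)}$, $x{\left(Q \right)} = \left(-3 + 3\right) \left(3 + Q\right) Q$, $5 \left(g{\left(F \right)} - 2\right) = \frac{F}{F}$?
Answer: $0$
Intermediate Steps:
$g{\left(F \right)} = \frac{11}{5}$ ($g{\left(F \right)} = 2 + \frac{F \frac{1}{F}}{5} = 2 + \frac{1}{5} \cdot 1 = 2 + \frac{1}{5} = \frac{11}{5}$)
$x{\left(Q \right)} = 0$ ($x{\left(Q \right)} = 0 \left(3 + Q\right) Q = 0 Q = 0$)
$k{\left(t \right)} = 0$ ($k{\left(t \right)} = \left(-5\right) 0 \cdot \frac{11}{5} = 0 \cdot \frac{11}{5} = 0$)
$- k{\left(291 \right)} = \left(-1\right) 0 = 0$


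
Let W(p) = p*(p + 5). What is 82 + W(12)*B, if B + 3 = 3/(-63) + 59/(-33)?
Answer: -69642/77 ≈ -904.44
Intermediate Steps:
W(p) = p*(5 + p)
B = -1117/231 (B = -3 + (3/(-63) + 59/(-33)) = -3 + (3*(-1/63) + 59*(-1/33)) = -3 + (-1/21 - 59/33) = -3 - 424/231 = -1117/231 ≈ -4.8355)
82 + W(12)*B = 82 + (12*(5 + 12))*(-1117/231) = 82 + (12*17)*(-1117/231) = 82 + 204*(-1117/231) = 82 - 75956/77 = -69642/77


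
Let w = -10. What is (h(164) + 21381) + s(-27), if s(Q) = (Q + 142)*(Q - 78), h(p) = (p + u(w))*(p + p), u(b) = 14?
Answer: 67690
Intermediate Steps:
h(p) = 2*p*(14 + p) (h(p) = (p + 14)*(p + p) = (14 + p)*(2*p) = 2*p*(14 + p))
s(Q) = (-78 + Q)*(142 + Q) (s(Q) = (142 + Q)*(-78 + Q) = (-78 + Q)*(142 + Q))
(h(164) + 21381) + s(-27) = (2*164*(14 + 164) + 21381) + (-11076 + (-27)² + 64*(-27)) = (2*164*178 + 21381) + (-11076 + 729 - 1728) = (58384 + 21381) - 12075 = 79765 - 12075 = 67690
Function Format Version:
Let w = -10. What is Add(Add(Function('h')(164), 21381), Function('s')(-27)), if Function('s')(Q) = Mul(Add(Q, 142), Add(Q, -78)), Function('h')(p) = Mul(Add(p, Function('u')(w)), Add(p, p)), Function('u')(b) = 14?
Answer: 67690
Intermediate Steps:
Function('h')(p) = Mul(2, p, Add(14, p)) (Function('h')(p) = Mul(Add(p, 14), Add(p, p)) = Mul(Add(14, p), Mul(2, p)) = Mul(2, p, Add(14, p)))
Function('s')(Q) = Mul(Add(-78, Q), Add(142, Q)) (Function('s')(Q) = Mul(Add(142, Q), Add(-78, Q)) = Mul(Add(-78, Q), Add(142, Q)))
Add(Add(Function('h')(164), 21381), Function('s')(-27)) = Add(Add(Mul(2, 164, Add(14, 164)), 21381), Add(-11076, Pow(-27, 2), Mul(64, -27))) = Add(Add(Mul(2, 164, 178), 21381), Add(-11076, 729, -1728)) = Add(Add(58384, 21381), -12075) = Add(79765, -12075) = 67690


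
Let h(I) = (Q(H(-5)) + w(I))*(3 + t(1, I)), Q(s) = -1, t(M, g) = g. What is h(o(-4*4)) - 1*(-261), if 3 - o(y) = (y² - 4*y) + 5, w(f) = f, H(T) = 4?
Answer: 103298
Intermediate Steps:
o(y) = -2 - y² + 4*y (o(y) = 3 - ((y² - 4*y) + 5) = 3 - (5 + y² - 4*y) = 3 + (-5 - y² + 4*y) = -2 - y² + 4*y)
h(I) = (-1 + I)*(3 + I)
h(o(-4*4)) - 1*(-261) = (-3 + (-2 - (-4*4)² + 4*(-4*4))² + 2*(-2 - (-4*4)² + 4*(-4*4))) - 1*(-261) = (-3 + (-2 - 1*(-16)² + 4*(-16))² + 2*(-2 - 1*(-16)² + 4*(-16))) + 261 = (-3 + (-2 - 1*256 - 64)² + 2*(-2 - 1*256 - 64)) + 261 = (-3 + (-2 - 256 - 64)² + 2*(-2 - 256 - 64)) + 261 = (-3 + (-322)² + 2*(-322)) + 261 = (-3 + 103684 - 644) + 261 = 103037 + 261 = 103298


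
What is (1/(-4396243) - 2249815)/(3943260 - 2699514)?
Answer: -4945366722523/2733904823139 ≈ -1.8089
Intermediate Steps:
(1/(-4396243) - 2249815)/(3943260 - 2699514) = (-1/4396243 - 2249815)/1243746 = -9890733445046/4396243*1/1243746 = -4945366722523/2733904823139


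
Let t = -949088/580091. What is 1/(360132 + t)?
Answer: 580091/208908382924 ≈ 2.7768e-6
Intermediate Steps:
t = -949088/580091 (t = -949088*1/580091 = -949088/580091 ≈ -1.6361)
1/(360132 + t) = 1/(360132 - 949088/580091) = 1/(208908382924/580091) = 580091/208908382924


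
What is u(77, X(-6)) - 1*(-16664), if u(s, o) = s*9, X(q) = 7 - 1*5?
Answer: 17357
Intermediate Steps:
X(q) = 2 (X(q) = 7 - 5 = 2)
u(s, o) = 9*s
u(77, X(-6)) - 1*(-16664) = 9*77 - 1*(-16664) = 693 + 16664 = 17357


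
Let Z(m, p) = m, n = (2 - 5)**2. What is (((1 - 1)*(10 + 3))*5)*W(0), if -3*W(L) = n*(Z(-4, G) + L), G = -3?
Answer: 0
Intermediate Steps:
n = 9 (n = (-3)**2 = 9)
W(L) = 12 - 3*L (W(L) = -3*(-4 + L) = -(-36 + 9*L)/3 = 12 - 3*L)
(((1 - 1)*(10 + 3))*5)*W(0) = (((1 - 1)*(10 + 3))*5)*(12 - 3*0) = ((0*13)*5)*(12 + 0) = (0*5)*12 = 0*12 = 0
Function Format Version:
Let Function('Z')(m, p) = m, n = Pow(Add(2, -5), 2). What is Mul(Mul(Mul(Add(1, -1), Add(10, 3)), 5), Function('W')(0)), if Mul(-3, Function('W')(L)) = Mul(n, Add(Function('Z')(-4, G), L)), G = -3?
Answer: 0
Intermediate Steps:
n = 9 (n = Pow(-3, 2) = 9)
Function('W')(L) = Add(12, Mul(-3, L)) (Function('W')(L) = Mul(Rational(-1, 3), Mul(9, Add(-4, L))) = Mul(Rational(-1, 3), Add(-36, Mul(9, L))) = Add(12, Mul(-3, L)))
Mul(Mul(Mul(Add(1, -1), Add(10, 3)), 5), Function('W')(0)) = Mul(Mul(Mul(Add(1, -1), Add(10, 3)), 5), Add(12, Mul(-3, 0))) = Mul(Mul(Mul(0, 13), 5), Add(12, 0)) = Mul(Mul(0, 5), 12) = Mul(0, 12) = 0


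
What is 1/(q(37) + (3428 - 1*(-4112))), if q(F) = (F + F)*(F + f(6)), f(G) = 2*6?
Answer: 1/11166 ≈ 8.9558e-5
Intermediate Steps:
f(G) = 12
q(F) = 2*F*(12 + F) (q(F) = (F + F)*(F + 12) = (2*F)*(12 + F) = 2*F*(12 + F))
1/(q(37) + (3428 - 1*(-4112))) = 1/(2*37*(12 + 37) + (3428 - 1*(-4112))) = 1/(2*37*49 + (3428 + 4112)) = 1/(3626 + 7540) = 1/11166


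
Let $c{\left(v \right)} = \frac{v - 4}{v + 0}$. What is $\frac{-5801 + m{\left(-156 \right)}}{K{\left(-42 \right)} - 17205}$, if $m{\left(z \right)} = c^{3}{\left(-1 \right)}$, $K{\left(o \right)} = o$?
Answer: $\frac{1892}{5749} \approx 0.3291$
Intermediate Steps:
$c{\left(v \right)} = \frac{-4 + v}{v}$
$m{\left(z \right)} = 125$ ($m{\left(z \right)} = \left(\frac{-4 - 1}{-1}\right)^{3} = \left(\left(-1\right) \left(-5\right)\right)^{3} = 5^{3} = 125$)
$\frac{-5801 + m{\left(-156 \right)}}{K{\left(-42 \right)} - 17205} = \frac{-5801 + 125}{-42 - 17205} = - \frac{5676}{-17247} = \left(-5676\right) \left(- \frac{1}{17247}\right) = \frac{1892}{5749}$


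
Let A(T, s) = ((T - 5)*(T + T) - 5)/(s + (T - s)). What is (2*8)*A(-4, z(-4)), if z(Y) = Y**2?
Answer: -268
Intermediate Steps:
A(T, s) = (-5 + 2*T*(-5 + T))/T (A(T, s) = ((-5 + T)*(2*T) - 5)/T = (2*T*(-5 + T) - 5)/T = (-5 + 2*T*(-5 + T))/T)
(2*8)*A(-4, z(-4)) = (2*8)*(-10 - 5/(-4) + 2*(-4)) = 16*(-10 - 5*(-1/4) - 8) = 16*(-10 + 5/4 - 8) = 16*(-67/4) = -268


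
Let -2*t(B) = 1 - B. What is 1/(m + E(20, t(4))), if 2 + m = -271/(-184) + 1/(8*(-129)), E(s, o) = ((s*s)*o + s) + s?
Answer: 2967/1897313 ≈ 0.0015638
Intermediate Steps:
t(B) = -1/2 + B/2 (t(B) = -(1 - B)/2 = -1/2 + B/2)
E(s, o) = 2*s + o*s**2 (E(s, o) = (s**2*o + s) + s = (o*s**2 + s) + s = (s + o*s**2) + s = 2*s + o*s**2)
m = -1567/2967 (m = -2 + (-271/(-184) + 1/(8*(-129))) = -2 + (-271*(-1/184) + (1/8)*(-1/129)) = -2 + (271/184 - 1/1032) = -2 + 4367/2967 = -1567/2967 ≈ -0.52814)
1/(m + E(20, t(4))) = 1/(-1567/2967 + 20*(2 + (-1/2 + (1/2)*4)*20)) = 1/(-1567/2967 + 20*(2 + (-1/2 + 2)*20)) = 1/(-1567/2967 + 20*(2 + (3/2)*20)) = 1/(-1567/2967 + 20*(2 + 30)) = 1/(-1567/2967 + 20*32) = 1/(-1567/2967 + 640) = 1/(1897313/2967) = 2967/1897313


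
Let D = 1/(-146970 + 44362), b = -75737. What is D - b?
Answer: 7771222095/102608 ≈ 75737.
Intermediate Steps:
D = -1/102608 (D = 1/(-102608) = -1/102608 ≈ -9.7458e-6)
D - b = -1/102608 - 1*(-75737) = -1/102608 + 75737 = 7771222095/102608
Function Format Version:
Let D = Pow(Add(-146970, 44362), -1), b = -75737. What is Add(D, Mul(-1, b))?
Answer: Rational(7771222095, 102608) ≈ 75737.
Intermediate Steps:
D = Rational(-1, 102608) (D = Pow(-102608, -1) = Rational(-1, 102608) ≈ -9.7458e-6)
Add(D, Mul(-1, b)) = Add(Rational(-1, 102608), Mul(-1, -75737)) = Add(Rational(-1, 102608), 75737) = Rational(7771222095, 102608)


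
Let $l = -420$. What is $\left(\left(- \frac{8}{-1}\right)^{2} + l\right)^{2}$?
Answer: $126736$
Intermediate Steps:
$\left(\left(- \frac{8}{-1}\right)^{2} + l\right)^{2} = \left(\left(- \frac{8}{-1}\right)^{2} - 420\right)^{2} = \left(\left(\left(-8\right) \left(-1\right)\right)^{2} - 420\right)^{2} = \left(8^{2} - 420\right)^{2} = \left(64 - 420\right)^{2} = \left(-356\right)^{2} = 126736$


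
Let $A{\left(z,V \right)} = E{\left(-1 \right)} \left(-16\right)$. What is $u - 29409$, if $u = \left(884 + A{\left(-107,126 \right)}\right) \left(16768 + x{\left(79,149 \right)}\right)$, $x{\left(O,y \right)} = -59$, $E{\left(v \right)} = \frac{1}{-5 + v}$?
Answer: $\frac{44357713}{3} \approx 1.4786 \cdot 10^{7}$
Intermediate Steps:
$A{\left(z,V \right)} = \frac{8}{3}$ ($A{\left(z,V \right)} = \frac{1}{-5 - 1} \left(-16\right) = \frac{1}{-6} \left(-16\right) = \left(- \frac{1}{6}\right) \left(-16\right) = \frac{8}{3}$)
$u = \frac{44445940}{3}$ ($u = \left(884 + \frac{8}{3}\right) \left(16768 - 59\right) = \frac{2660}{3} \cdot 16709 = \frac{44445940}{3} \approx 1.4815 \cdot 10^{7}$)
$u - 29409 = \frac{44445940}{3} - 29409 = \frac{44357713}{3}$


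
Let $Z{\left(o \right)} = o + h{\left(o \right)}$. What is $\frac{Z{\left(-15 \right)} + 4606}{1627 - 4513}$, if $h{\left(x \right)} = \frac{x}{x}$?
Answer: $- \frac{2296}{1443} \approx -1.5911$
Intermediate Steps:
$h{\left(x \right)} = 1$
$Z{\left(o \right)} = 1 + o$ ($Z{\left(o \right)} = o + 1 = 1 + o$)
$\frac{Z{\left(-15 \right)} + 4606}{1627 - 4513} = \frac{\left(1 - 15\right) + 4606}{1627 - 4513} = \frac{-14 + 4606}{-2886} = 4592 \left(- \frac{1}{2886}\right) = - \frac{2296}{1443}$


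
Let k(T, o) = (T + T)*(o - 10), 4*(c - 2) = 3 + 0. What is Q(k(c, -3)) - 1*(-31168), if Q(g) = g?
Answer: 62193/2 ≈ 31097.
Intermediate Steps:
c = 11/4 (c = 2 + (3 + 0)/4 = 2 + (1/4)*3 = 2 + 3/4 = 11/4 ≈ 2.7500)
k(T, o) = 2*T*(-10 + o) (k(T, o) = (2*T)*(-10 + o) = 2*T*(-10 + o))
Q(k(c, -3)) - 1*(-31168) = 2*(11/4)*(-10 - 3) - 1*(-31168) = 2*(11/4)*(-13) + 31168 = -143/2 + 31168 = 62193/2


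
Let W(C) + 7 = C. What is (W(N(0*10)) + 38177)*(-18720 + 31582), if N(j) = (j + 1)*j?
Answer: 490942540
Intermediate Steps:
N(j) = j*(1 + j) (N(j) = (1 + j)*j = j*(1 + j))
W(C) = -7 + C
(W(N(0*10)) + 38177)*(-18720 + 31582) = ((-7 + (0*10)*(1 + 0*10)) + 38177)*(-18720 + 31582) = ((-7 + 0*(1 + 0)) + 38177)*12862 = ((-7 + 0*1) + 38177)*12862 = ((-7 + 0) + 38177)*12862 = (-7 + 38177)*12862 = 38170*12862 = 490942540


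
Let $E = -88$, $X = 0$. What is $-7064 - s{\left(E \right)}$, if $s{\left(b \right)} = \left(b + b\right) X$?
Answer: $-7064$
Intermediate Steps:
$s{\left(b \right)} = 0$ ($s{\left(b \right)} = \left(b + b\right) 0 = 2 b 0 = 0$)
$-7064 - s{\left(E \right)} = -7064 - 0 = -7064 + 0 = -7064$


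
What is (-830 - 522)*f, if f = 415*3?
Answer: -1683240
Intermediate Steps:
f = 1245
(-830 - 522)*f = (-830 - 522)*1245 = -1352*1245 = -1683240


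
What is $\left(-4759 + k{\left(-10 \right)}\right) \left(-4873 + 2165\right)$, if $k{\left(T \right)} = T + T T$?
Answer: $12643652$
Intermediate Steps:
$k{\left(T \right)} = T + T^{2}$
$\left(-4759 + k{\left(-10 \right)}\right) \left(-4873 + 2165\right) = \left(-4759 - 10 \left(1 - 10\right)\right) \left(-4873 + 2165\right) = \left(-4759 - -90\right) \left(-2708\right) = \left(-4759 + 90\right) \left(-2708\right) = \left(-4669\right) \left(-2708\right) = 12643652$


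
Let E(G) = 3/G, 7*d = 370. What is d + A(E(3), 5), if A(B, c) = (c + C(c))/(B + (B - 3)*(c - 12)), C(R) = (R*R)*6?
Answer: 1327/21 ≈ 63.190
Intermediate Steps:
d = 370/7 (d = (⅐)*370 = 370/7 ≈ 52.857)
C(R) = 6*R² (C(R) = R²*6 = 6*R²)
A(B, c) = (c + 6*c²)/(B + (-12 + c)*(-3 + B)) (A(B, c) = (c + 6*c²)/(B + (B - 3)*(c - 12)) = (c + 6*c²)/(B + (-3 + B)*(-12 + c)) = (c + 6*c²)/(B + (-12 + c)*(-3 + B)))
d + A(E(3), 5) = 370/7 + 5*(1 + 6*5)/(36 - 33/3 - 3*5 + (3/3)*5) = 370/7 + 5*(1 + 30)/(36 - 33/3 - 15 + (3*(⅓))*5) = 370/7 + 5*31/(36 - 11*1 - 15 + 1*5) = 370/7 + 5*31/(36 - 11 - 15 + 5) = 370/7 + 5*31/15 = 370/7 + 5*(1/15)*31 = 370/7 + 31/3 = 1327/21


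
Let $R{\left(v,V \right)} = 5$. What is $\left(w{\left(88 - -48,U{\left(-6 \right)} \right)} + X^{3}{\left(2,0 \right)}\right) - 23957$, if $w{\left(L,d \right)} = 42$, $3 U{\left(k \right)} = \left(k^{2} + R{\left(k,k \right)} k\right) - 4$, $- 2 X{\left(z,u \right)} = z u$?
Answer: $-23915$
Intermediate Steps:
$X{\left(z,u \right)} = - \frac{u z}{2}$ ($X{\left(z,u \right)} = - \frac{z u}{2} = - \frac{u z}{2}$)
$U{\left(k \right)} = - \frac{4}{3} + \frac{k^{2}}{3} + \frac{5 k}{3}$ ($U{\left(k \right)} = \frac{\left(k^{2} + 5 k\right) - 4}{3} = \frac{-4 + k^{2} + 5 k}{3} = - \frac{4}{3} + \frac{k^{2}}{3} + \frac{5 k}{3}$)
$\left(w{\left(88 - -48,U{\left(-6 \right)} \right)} + X^{3}{\left(2,0 \right)}\right) - 23957 = \left(42 + \left(\left(- \frac{1}{2}\right) 0 \cdot 2\right)^{3}\right) - 23957 = \left(42 + 0^{3}\right) - 23957 = \left(42 + 0\right) - 23957 = 42 - 23957 = -23915$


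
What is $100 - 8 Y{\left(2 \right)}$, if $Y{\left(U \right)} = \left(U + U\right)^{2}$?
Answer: $-28$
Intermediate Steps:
$Y{\left(U \right)} = 4 U^{2}$ ($Y{\left(U \right)} = \left(2 U\right)^{2} = 4 U^{2}$)
$100 - 8 Y{\left(2 \right)} = 100 - 8 \cdot 4 \cdot 2^{2} = 100 - 8 \cdot 4 \cdot 4 = 100 - 128 = -28$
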